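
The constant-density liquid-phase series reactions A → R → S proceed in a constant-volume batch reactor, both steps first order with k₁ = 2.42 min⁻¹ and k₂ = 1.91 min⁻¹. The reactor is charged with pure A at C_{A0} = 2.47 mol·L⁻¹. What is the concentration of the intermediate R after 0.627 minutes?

The intermediate concentration in a first-order A→B→C sequence is C_R = k₁C_{A0}(e^(−k₁t) − e^(−k₂t))/(k₂−k₁).
e^(−k₁t) = e^(−2.42×0.627) = e^(−1.517) = 0.2193; e^(−k₂t) = e^(−1.198) = 0.3019.
C_R = 2.42×2.47/(1.91−2.42) × (0.2193−0.3019) = (-11.72)×(-0.08263) = 0.9685 mol·L⁻¹.

0.968 mol·L⁻¹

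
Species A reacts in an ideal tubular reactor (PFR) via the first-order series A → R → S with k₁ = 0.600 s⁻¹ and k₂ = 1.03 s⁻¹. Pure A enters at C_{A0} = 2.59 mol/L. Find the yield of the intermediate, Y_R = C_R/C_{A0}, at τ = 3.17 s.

0.155

The intermediate concentration in a first-order A→B→C sequence is C_R = k₁C_{A0}(e^(−k₁τ) − e^(−k₂τ))/(k₂−k₁).
e^(−k₁τ) = e^(−0.600×3.17) = e^(−1.902) = 0.1493; e^(−k₂τ) = e^(−3.265) = 0.03819.
C_R = 0.600×2.59/(1.03−0.600) × (0.1493−0.03819) = 3.614×0.1111 = 0.4014 mol/L.
Y_R = C_R/C_{A0} = 0.4014/2.59 = 0.155.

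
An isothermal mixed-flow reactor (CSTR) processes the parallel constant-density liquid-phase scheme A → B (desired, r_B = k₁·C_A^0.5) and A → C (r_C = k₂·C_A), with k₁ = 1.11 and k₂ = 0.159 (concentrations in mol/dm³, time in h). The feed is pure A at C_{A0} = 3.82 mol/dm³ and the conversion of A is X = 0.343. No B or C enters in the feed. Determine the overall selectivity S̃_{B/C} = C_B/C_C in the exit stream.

4.41

Exit C_A = C_{A0}(1−X) = 3.82×0.657 = 2.510 mol/dm³.
Rates in a CSTR are evaluated at the outlet concentration: r_B = 1.11×2.510^0.5 = 1.758, r_C = 0.159×2.510 = 0.3990.
Overall selectivity = C_B/C_C = r_Bτ/(r_Cτ) = r_B/r_C = 4.41.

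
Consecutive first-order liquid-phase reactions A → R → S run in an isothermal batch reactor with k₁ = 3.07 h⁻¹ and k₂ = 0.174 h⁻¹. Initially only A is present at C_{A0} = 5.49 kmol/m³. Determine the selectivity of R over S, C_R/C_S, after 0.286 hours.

Solving the coupled first-order balances gives C_R(t) = [k₁/(k₂−k₁)]·C_{A0}·(e^(−k₁t) − e^(−k₂t)).
e^(−k₁t) = e^(−3.07×0.286) = e^(−0.8780) = 0.4156; e^(−k₂t) = e^(−0.04976) = 0.9515.
C_R = 3.07×5.49/(0.174−3.07) × (0.4156−0.9515) = (-5.820)×(-0.5358) = 3.119 kmol/m³.
C_A = C_{A0}e^(−k₁t) = 2.282 kmol/m³, so C_S = C_{A0}−C_A−C_R = 0.08977 kmol/m³; C_R/C_S = 34.7.

34.7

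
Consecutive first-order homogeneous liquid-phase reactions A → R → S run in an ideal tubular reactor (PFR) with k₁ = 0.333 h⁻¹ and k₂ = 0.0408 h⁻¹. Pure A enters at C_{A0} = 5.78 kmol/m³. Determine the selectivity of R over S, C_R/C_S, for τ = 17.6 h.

For first-order series with pure A initially, C_R(τ) = k₁C_{A0}/(k₂−k₁)·(e^(−k₁τ) − e^(−k₂τ)).
e^(−k₁τ) = e^(−0.333×17.6) = e^(−5.861) = 0.002849; e^(−k₂τ) = e^(−0.7181) = 0.4877.
C_R = 0.333×5.78/(0.0408−0.333) × (0.002849−0.4877) = (-6.587)×(-0.4848) = 3.194 kmol/m³.
C_A = C_{A0}e^(−k₁τ) = 0.01647 kmol/m³, so C_S = C_{A0}−C_A−C_R = 2.570 kmol/m³; C_R/C_S = 1.24.

1.24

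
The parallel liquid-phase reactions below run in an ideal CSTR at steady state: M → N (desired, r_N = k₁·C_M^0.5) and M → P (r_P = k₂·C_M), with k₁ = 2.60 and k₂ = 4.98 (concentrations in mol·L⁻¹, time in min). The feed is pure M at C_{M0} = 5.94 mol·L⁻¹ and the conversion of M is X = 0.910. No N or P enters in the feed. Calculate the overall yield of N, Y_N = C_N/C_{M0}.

Exit C_M = C_{M0}(1−X) = 5.94×0.0900 = 0.5346 mol·L⁻¹.
Rates in a CSTR are evaluated at the outlet concentration: r_N = 2.60×0.5346^0.5 = 1.901, r_P = 4.98×0.5346 = 2.662.
Fraction of consumed M going to N: r_N/(r_N+r_P) = 0.4166.
C_N = 0.4166·C_{M0}·X = 0.4166×5.94×0.910 = 2.25 mol·L⁻¹; Y_N = C_N/C_{M0} = 0.379.

0.379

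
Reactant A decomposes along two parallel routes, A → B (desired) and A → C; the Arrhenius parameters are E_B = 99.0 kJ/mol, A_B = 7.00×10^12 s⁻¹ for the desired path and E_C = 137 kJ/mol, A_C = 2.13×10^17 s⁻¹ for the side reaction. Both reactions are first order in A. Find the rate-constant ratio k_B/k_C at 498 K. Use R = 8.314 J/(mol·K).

With equal orders, S_{B/C} = k_B/k_C = (A_B/A_C)·exp[(E_C−E_B)/(RT)].
(E_C−E_B)/(RT) = (137−99.0)×10³/(8.314×498) = 38000/4140 = 9.178.
k_B/k_C = (7.00×10^12/2.13×10^17)·exp(9.178) = 3.286×10^-5 × 9681 = 0.318.

0.318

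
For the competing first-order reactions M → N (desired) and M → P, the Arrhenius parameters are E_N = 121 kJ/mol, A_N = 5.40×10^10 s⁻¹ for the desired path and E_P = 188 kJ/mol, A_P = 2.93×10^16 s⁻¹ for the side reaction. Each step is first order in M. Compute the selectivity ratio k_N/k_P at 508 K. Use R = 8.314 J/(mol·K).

14.3

k_N/k_P = (A_N/A_P)·exp[−(E_N−E_P)/(RT)] = (A_N/A_P)·exp[(E_P−E_N)/(RT)].
(E_P−E_N)/(RT) = (188−121)×10³/(8.314×508) = 67000/4224 = 15.86.
k_N/k_P = (5.40×10^10/2.93×10^16)·exp(15.86) = 1.843×10^-6 × 7.753×10^6 = 14.3.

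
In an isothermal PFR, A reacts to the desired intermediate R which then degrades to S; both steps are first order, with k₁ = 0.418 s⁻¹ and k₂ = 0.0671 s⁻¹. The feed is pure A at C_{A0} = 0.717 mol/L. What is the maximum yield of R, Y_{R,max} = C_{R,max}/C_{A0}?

0.705

For a first-order series the maximum intermediate yield is C_{R,max}/C_{A0} = (k₁/k₂)^[k₂/(k₂−k₁)].
= (0.418/0.0671)^(0.0671/(0.0671−0.418)) = (6.230)^(-0.1912) = 0.7048.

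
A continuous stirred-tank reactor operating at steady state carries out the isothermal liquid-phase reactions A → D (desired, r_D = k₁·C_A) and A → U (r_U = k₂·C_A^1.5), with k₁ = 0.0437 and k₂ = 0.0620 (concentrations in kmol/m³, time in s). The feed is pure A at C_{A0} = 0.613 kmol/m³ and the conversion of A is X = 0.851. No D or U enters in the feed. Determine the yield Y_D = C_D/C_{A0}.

Exit C_A = C_{A0}(1−X) = 0.613×0.149 = 0.09134 kmol/m³.
Rates in a CSTR are evaluated at the outlet concentration: r_D = 0.0437×0.09134 = 0.003991, r_U = 0.0620×0.09134^1.5 = 0.001711.
Fraction of consumed A going to D: r_D/(r_D+r_U) = 0.6999.
C_D = 0.6999·C_{A0}·X = 0.6999×0.613×0.851 = 0.365 kmol/m³; Y_D = C_D/C_{A0} = 0.596.

0.596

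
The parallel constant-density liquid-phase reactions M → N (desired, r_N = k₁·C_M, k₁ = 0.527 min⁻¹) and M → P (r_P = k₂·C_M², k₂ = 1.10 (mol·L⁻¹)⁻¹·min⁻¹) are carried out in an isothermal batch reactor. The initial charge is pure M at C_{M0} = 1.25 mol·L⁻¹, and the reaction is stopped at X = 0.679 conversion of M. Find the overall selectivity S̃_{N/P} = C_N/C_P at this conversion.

0.616

C_M = C_{M0}(1−X) = 0.4012 mol·L⁻¹.
Along a PFR/batch, dC_N/dC_M = −r_N/(r_N+r_P) = −k₁/(k₁+k₂·C_M).
Integrating from C_{M0} to C_M: C_N = (0.527/1.10)·ln[(0.527+1.10·1.25)/(0.527+1.10·0.401)] = 0.4791·ln(1.902/0.9684) = 0.3234 mol·L⁻¹.
C_P = (C_{M0}−C_M)−C_N = 0.5253 mol·L⁻¹; S̃_{N/P} = 0.3234/0.5253 = 0.616.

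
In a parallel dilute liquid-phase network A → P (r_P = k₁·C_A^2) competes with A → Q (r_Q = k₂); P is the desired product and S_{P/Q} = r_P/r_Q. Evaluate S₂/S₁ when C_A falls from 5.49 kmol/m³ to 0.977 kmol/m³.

0.0317

S_{P/Q} = (k₁/k₂)·C_A^2, so S₂/S₁ = (C_{A,2}/C_{A,1})^2.
= (0.977/5.49)^2 = (0.1780)^2 = 0.0317.
Selectivity toward P falls as C_A falls — high-concentration operation is favoured.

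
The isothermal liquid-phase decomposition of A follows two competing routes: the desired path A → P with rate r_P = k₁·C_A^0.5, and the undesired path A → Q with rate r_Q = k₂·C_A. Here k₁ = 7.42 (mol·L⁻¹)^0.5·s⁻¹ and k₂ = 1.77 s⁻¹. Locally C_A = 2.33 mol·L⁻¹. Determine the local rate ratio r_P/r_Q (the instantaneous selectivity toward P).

2.75

S_{P/Q} = r_P/r_Q = (k₁·C_A^0.5)/(k₂·C_A) = (k₁/k₂)·C_A^-0.5.
= (7.42×2.330^0.5) / (1.77×2.330) = 11.33/4.124 = 2.75.
The undesired path is higher order in A, so low C_A (CSTR or dilute feed) favours P.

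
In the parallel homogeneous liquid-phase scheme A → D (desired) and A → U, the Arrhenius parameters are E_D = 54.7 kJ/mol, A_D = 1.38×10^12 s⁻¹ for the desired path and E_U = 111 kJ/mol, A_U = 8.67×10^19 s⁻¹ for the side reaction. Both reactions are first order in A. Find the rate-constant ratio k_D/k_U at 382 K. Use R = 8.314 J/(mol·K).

Since both paths have the same order in A, the concentration cancels and S_{D/U} = k_D/k_U = (A_D/A_U)·exp[(E_U−E_D)/(RT)].
(E_U−E_D)/(RT) = (111−54.7)×10³/(8.314×382) = 56300/3176 = 17.73.
k_D/k_U = (1.38×10^12/8.67×10^19)·exp(17.73) = 1.592×10^-8 × 4.997×10^7 = 0.795.
Since E_D < E_U, lowering the temperature improves selectivity toward D.

0.795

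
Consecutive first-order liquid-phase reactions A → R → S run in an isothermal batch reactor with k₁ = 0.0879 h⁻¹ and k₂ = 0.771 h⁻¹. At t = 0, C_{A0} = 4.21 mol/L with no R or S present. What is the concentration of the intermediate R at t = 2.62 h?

Solving the coupled first-order balances gives C_R(t) = [k₁/(k₂−k₁)]·C_{A0}·(e^(−k₁t) − e^(−k₂t)).
e^(−k₁t) = e^(−0.0879×2.62) = e^(−0.2303) = 0.7943; e^(−k₂t) = e^(−2.020) = 0.1327.
C_R = 0.0879×4.21/(0.771−0.0879) × (0.7943−0.1327) = 0.5417×0.6616 = 0.3584 mol/L.

0.358 mol/L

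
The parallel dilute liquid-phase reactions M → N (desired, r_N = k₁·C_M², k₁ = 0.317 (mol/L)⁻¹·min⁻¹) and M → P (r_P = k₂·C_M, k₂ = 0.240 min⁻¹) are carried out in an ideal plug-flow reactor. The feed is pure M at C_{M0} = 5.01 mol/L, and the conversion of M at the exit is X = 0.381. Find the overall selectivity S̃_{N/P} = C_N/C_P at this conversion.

5.27

C_M = C_{M0}(1−X) = 3.101 mol/L.
Along a PFR/batch, dC_P/dC_M = −r_P/(r_N+r_P) = −k₂/(k₂+k₁·C_M).
Integrating from C_{M0} to C_M: C_P = (0.240/0.317)·ln[(0.240+0.317·5.01)/(0.240+0.317·3.10)] = 0.7571·ln(1.828/1.223) = 0.3043 mol/L.
Then C_N = (C_{M0}−C_M) − C_P = 1.909 − 0.3043 = 1.604 mol/L.
S̃_{N/P} = C_N/C_P = 1.604/0.3043 = 5.27.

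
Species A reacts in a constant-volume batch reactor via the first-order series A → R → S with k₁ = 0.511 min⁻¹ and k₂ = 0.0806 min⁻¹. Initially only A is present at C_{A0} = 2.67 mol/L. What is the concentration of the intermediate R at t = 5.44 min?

The intermediate concentration in a first-order A→B→C sequence is C_R = k₁C_{A0}(e^(−k₁t) − e^(−k₂t))/(k₂−k₁).
e^(−k₁t) = e^(−0.511×5.44) = e^(−2.780) = 0.06205; e^(−k₂t) = e^(−0.4385) = 0.6450.
C_R = 0.511×2.67/(0.0806−0.511) × (0.06205−0.6450) = (-3.170)×(-0.5830) = 1.848 mol/L.

1.85 mol/L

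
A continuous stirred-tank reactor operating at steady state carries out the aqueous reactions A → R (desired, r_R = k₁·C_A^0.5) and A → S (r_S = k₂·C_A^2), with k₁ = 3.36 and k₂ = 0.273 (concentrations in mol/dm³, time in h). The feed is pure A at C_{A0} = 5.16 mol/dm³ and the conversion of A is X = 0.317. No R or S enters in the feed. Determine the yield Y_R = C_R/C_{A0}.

0.206

Exit C_A = C_{A0}(1−X) = 5.16×0.683 = 3.524 mol/dm³.
In a CSTR the entire volume is at exit conditions, so r_R = 3.36×3.524^0.5 = 6.308 and r_S = 0.273×3.524^2 = 3.391.
Fraction of consumed A going to R: r_R/(r_R+r_S) = 0.6504.
C_R = 0.6504·C_{A0}·X = 0.6504×5.16×0.317 = 1.06 mol/dm³; Y_R = C_R/C_{A0} = 0.206.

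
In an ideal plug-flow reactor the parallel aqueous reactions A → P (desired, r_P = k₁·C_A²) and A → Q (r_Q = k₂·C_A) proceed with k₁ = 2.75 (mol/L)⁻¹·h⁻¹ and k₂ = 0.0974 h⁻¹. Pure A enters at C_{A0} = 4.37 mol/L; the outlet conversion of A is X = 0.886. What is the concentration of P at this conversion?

C_A = C_{A0}(1−X) = 0.4982 mol/L.
Along a PFR/batch, dC_Q/dC_A = −r_Q/(r_P+r_Q) = −k₂/(k₂+k₁·C_A).
Integrating from C_{A0} to C_A: C_Q = (0.0974/2.75)·ln[(0.0974+2.75·4.37)/(0.0974+2.75·0.498)] = 0.03542·ln(12.11/1.467) = 0.07477 mol/L.
Then C_P = (C_{A0}−C_A) − C_Q = 3.872 − 0.07477 = 3.797 mol/L.

3.80 mol/L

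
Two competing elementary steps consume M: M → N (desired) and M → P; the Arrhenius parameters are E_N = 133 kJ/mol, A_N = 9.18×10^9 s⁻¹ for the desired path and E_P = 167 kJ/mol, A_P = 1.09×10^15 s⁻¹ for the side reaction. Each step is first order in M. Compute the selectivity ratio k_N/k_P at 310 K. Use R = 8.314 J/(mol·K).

k_N/k_P = (A_N/A_P)·exp[−(E_N−E_P)/(RT)] = (A_N/A_P)·exp[(E_P−E_N)/(RT)].
(E_P−E_N)/(RT) = (167−133)×10³/(8.314×310) = 34000/2577 = 13.19.
k_N/k_P = (9.18×10^9/1.09×10^15)·exp(13.19) = 8.422×10^-6 × 5.360×10^5 = 4.51.
Since E_N < E_P, lowering the temperature improves selectivity toward N.

4.51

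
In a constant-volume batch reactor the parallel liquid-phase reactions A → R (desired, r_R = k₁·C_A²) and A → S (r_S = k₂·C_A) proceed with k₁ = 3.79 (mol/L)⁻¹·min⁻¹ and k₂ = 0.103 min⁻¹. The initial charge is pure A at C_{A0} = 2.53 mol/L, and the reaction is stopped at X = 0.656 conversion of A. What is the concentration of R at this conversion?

C_A = C_{A0}(1−X) = 0.8703 mol/L.
Along a PFR/batch, dC_S/dC_A = −r_S/(r_R+r_S) = −k₂/(k₂+k₁·C_A).
Integrating from C_{A0} to C_A: C_S = (0.103/3.79)·ln[(0.103+3.79·2.53)/(0.103+3.79·0.870)] = 0.02718·ln(9.692/3.402) = 0.02846 mol/L.
Then C_R = (C_{A0}−C_A) − C_S = 1.660 − 0.02846 = 1.631 mol/L.

1.63 mol/L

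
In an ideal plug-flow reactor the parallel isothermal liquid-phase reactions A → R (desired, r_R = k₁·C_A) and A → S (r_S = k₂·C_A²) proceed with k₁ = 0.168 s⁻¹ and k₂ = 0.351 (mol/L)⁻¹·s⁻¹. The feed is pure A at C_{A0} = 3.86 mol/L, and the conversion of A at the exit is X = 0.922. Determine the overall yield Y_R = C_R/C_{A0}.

0.213

C_A = C_{A0}(1−X) = 0.3011 mol/L.
Along a PFR/batch, dC_R/dC_A = −r_R/(r_R+r_S) = −k₁/(k₁+k₂·C_A).
Integrating from C_{A0} to C_A: C_R = (0.168/0.351)·ln[(0.168+0.351·3.86)/(0.168+0.351·0.301)] = 0.4786·ln(1.523/0.2737) = 0.8215 mol/L.
Y_R = C_R/C_{A0} = 0.8215/3.86 = 0.213.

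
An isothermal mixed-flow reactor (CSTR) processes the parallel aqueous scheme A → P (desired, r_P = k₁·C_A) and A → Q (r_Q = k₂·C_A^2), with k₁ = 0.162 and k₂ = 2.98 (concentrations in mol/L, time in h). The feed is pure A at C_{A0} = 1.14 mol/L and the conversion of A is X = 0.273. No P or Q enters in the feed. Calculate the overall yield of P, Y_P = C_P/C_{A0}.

0.0168

Exit C_A = C_{A0}(1−X) = 1.14×0.727 = 0.8288 mol/L.
Rates in a CSTR are evaluated at the outlet concentration: r_P = 0.162×0.8288 = 0.1343, r_Q = 2.98×0.8288^2 = 2.047.
Fraction of consumed A going to P: r_P/(r_P+r_Q) = 0.06156.
C_P = 0.06156·C_{A0}·X = 0.06156×1.14×0.273 = 0.0192 mol/L; Y_P = C_P/C_{A0} = 0.0168.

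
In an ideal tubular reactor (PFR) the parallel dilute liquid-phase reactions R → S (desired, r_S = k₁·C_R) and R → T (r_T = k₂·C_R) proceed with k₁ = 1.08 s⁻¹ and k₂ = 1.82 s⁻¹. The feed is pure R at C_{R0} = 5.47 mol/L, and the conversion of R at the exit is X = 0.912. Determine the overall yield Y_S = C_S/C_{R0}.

0.340

C_R = C_{R0}(1−X) = 0.4814 mol/L.
Both paths are first order in R, so the instantaneous fraction to S is constant: dC_S/d(−C_R) = k₁/(k₁+k₂) = 0.3724.
C_S = 0.3724·(C_{R0}−C_R) = 0.3724×4.989 = 1.86 mol/L.
Y_S = C_S/C_{R0} = 1.858/5.47 = 0.340.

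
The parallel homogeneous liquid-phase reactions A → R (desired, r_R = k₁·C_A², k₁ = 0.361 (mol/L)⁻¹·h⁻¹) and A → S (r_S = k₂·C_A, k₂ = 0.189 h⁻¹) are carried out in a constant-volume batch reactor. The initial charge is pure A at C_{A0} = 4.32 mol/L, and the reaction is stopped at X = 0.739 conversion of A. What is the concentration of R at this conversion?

2.63 mol/L

C_A = C_{A0}(1−X) = 1.128 mol/L.
Along a PFR/batch, dC_S/dC_A = −r_S/(r_R+r_S) = −k₂/(k₂+k₁·C_A).
Integrating from C_{A0} to C_A: C_S = (0.189/0.361)·ln[(0.189+0.361·4.32)/(0.189+0.361·1.13)] = 0.5235·ln(1.749/0.5960) = 0.5635 mol/L.
Then C_R = (C_{A0}−C_A) − C_S = 3.192 − 0.5635 = 2.629 mol/L.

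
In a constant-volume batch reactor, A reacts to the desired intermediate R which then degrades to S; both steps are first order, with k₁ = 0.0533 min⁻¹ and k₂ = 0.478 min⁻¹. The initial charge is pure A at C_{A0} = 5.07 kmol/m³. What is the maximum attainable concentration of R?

0.429 kmol/m³

For a first-order series the maximum intermediate yield is C_{R,max}/C_{A0} = (k₁/k₂)^[k₂/(k₂−k₁)].
= (0.0533/0.478)^(0.478/(0.478−0.0533)) = (0.1115)^(1.126) = 0.08467.
C_{R,max} = 0.08467×5.07 = 0.429 kmol/m³.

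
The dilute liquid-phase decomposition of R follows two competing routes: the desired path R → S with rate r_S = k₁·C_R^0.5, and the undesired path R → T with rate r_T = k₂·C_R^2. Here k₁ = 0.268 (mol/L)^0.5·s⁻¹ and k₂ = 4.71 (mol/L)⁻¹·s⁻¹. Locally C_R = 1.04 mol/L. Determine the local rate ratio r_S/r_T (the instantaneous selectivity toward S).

S_{S/T} = r_S/r_T = (k₁·C_R^0.5)/(k₂·C_R^2) = (k₁/k₂)·C_R^-1.5.
= (0.268×1.040^0.5) / (4.71×1.040^2) = 0.2733/5.094 = 0.0536.

0.0536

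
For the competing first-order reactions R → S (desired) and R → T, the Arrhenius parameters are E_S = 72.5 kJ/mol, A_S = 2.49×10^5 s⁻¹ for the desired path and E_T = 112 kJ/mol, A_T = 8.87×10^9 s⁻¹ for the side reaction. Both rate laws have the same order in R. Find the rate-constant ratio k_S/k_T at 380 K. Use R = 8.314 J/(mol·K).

7.55

k_S/k_T = (A_S/A_T)·exp[−(E_S−E_T)/(RT)] = (A_S/A_T)·exp[(E_T−E_S)/(RT)].
(E_T−E_S)/(RT) = (112−72.5)×10³/(8.314×380) = 39500/3159 = 12.50.
k_S/k_T = (2.49×10^5/8.87×10^9)·exp(12.50) = 2.807×10^-5 × 2.691×10^5 = 7.55.
Since E_S < E_T, lowering the temperature improves selectivity toward S.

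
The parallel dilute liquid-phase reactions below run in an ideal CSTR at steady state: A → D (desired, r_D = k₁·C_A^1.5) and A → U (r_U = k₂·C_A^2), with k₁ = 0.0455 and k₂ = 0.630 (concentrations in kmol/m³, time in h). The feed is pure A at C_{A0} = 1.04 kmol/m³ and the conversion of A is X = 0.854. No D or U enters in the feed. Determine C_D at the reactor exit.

Exit C_A = C_{A0}(1−X) = 1.04×0.146 = 0.1518 kmol/m³.
Rates in a CSTR are evaluated at the outlet concentration: r_D = 0.0455×0.1518^1.5 = 0.002692, r_U = 0.630×0.1518^2 = 0.01452.
Fraction of consumed A going to D: r_D/(r_D+r_U) = 0.1564.
C_D = 0.1564·C_{A0}·X = 0.1564×1.04×0.854 = 0.139 kmol/m³.

0.139 kmol/m³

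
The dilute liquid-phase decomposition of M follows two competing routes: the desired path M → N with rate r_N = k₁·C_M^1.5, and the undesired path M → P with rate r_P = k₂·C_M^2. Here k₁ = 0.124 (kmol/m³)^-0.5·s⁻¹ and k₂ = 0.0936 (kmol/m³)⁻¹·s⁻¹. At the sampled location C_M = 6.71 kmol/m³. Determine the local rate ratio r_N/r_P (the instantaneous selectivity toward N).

S_{N/P} = r_N/r_P = (k₁·C_M^1.5)/(k₂·C_M^2) = (k₁/k₂)·C_M^-0.5.
= (0.124×6.710^1.5) / (0.0936×6.710^2) = 2.155/4.214 = 0.511.

0.511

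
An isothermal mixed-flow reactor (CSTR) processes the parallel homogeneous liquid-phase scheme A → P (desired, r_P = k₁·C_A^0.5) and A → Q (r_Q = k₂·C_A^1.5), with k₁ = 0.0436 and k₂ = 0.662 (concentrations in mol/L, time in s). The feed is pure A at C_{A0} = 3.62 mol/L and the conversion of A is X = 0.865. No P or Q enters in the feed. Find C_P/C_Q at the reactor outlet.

0.135

Exit C_A = C_{A0}(1−X) = 3.62×0.135 = 0.4887 mol/L.
A CSTR operates uniformly at the exit composition, giving r_P = 0.03048 and r_Q = 0.2262 (each k·C_A^n at C_A = 0.4887).
Overall selectivity = C_P/C_Q = r_Pτ/(r_Qτ) = r_P/r_Q = 0.135.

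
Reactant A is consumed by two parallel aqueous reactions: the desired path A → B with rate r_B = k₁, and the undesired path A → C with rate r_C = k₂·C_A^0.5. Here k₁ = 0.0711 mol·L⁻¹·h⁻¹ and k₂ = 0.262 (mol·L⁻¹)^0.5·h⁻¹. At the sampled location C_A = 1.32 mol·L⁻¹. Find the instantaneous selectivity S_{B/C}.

S_{B/C} = r_B/r_C = (k₁)/(k₂·C_A^0.5) = (k₁/k₂)·C_A^-0.5.
= (0.0711) / (0.262×1.320^0.5) = 0.07110/0.3010 = 0.236.

0.236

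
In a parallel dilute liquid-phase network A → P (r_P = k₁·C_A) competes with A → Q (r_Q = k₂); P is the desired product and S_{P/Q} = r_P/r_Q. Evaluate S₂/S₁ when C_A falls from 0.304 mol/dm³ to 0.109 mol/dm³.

S_{P/Q} = (k₁/k₂)·C_A, so S₂/S₁ = (C_{A,2}/C_{A,1}).
= 0.109/0.304 = 0.359.
Selectivity toward P falls as C_A falls — high-concentration operation is favoured.

0.359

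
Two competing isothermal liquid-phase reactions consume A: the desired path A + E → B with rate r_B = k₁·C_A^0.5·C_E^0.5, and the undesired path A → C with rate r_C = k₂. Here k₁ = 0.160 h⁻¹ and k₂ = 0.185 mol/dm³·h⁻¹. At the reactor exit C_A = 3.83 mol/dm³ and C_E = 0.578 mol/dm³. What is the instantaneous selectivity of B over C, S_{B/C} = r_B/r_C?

1.29

S_{B/C} = r_B/r_C = (k₁·C_A^0.5·C_E^0.5)/(k₂) = (k₁/k₂)·C_A^0.5·C_E^0.5.
= (0.160×3.830^0.5×0.5780^0.5) / (0.185) = 0.2381/0.1850 = 1.29.
Since the desired path is higher order in A, keeping C_A high (PFR or concentrated feed) favours B.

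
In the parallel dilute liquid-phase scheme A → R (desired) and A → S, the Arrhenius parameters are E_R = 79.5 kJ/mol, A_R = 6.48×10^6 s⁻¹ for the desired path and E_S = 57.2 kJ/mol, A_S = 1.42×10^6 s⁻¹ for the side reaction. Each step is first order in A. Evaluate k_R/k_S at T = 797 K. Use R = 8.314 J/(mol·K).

0.158

With equal orders, S_{R/S} = k_R/k_S = (A_R/A_S)·exp[(E_S−E_R)/(RT)].
(E_S−E_R)/(RT) = (57.2−79.5)×10³/(8.314×797) = -22300/6626 = -3.365.
k_R/k_S = (6.48×10^6/1.42×10^6)·exp(-3.365) = 4.563 × 0.03455 = 0.158.
Since E_R > E_S, raising the temperature improves selectivity toward R.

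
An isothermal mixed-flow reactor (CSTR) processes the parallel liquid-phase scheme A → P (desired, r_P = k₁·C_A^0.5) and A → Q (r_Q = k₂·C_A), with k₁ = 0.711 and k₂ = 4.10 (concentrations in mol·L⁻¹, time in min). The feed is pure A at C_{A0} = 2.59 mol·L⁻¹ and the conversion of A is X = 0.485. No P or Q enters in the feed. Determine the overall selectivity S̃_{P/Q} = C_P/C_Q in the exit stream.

0.150

Exit C_A = C_{A0}(1−X) = 2.59×0.515 = 1.334 mol·L⁻¹.
A CSTR operates uniformly at the exit composition, giving r_P = 0.8212 and r_Q = 5.469 (each k·C_A^n at C_A = 1.334).
Overall selectivity = C_P/C_Q = r_Pτ/(r_Qτ) = r_P/r_Q = 0.150.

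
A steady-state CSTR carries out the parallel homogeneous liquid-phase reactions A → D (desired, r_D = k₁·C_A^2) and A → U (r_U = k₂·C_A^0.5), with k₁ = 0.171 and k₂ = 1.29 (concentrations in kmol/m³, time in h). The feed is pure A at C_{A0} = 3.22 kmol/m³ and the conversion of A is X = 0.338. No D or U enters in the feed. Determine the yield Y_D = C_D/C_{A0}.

0.0987

Exit C_A = C_{A0}(1−X) = 3.22×0.662 = 2.132 kmol/m³.
A CSTR operates uniformly at the exit composition, giving r_D = 0.7770 and r_U = 1.883 (each k·C_A^n at C_A = 2.132).
Fraction of consumed A going to D: r_D/(r_D+r_U) = 0.2921.
C_D = 0.2921·C_{A0}·X = 0.2921×3.22×0.338 = 0.318 kmol/m³; Y_D = C_D/C_{A0} = 0.0987.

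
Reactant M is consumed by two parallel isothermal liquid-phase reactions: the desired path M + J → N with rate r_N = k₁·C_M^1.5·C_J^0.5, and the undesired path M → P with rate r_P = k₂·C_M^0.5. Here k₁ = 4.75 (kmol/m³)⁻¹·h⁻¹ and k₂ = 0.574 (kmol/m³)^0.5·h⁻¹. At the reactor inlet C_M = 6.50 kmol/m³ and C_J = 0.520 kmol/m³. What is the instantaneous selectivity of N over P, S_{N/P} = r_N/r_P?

S_{N/P} = r_N/r_P = (k₁·C_M^1.5·C_J^0.5)/(k₂·C_M^0.5) = (k₁/k₂)·C_M·C_J^0.5.
= (4.75×6.500^1.5×0.5200^0.5) / (0.574×6.500^0.5) = 56.76/1.463 = 38.8.

38.8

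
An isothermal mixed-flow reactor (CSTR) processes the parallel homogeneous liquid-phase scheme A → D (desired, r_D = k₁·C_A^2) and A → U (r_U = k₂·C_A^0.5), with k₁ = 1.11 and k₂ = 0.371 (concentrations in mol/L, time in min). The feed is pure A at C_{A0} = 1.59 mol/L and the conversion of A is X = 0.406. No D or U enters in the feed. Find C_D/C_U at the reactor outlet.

2.75

Exit C_A = C_{A0}(1−X) = 1.59×0.594 = 0.9445 mol/L.
In a CSTR the entire volume is at exit conditions, so r_D = 1.11×0.9445^2 = 0.9901 and r_U = 0.371×0.9445^0.5 = 0.3606.
Overall selectivity = C_D/C_U = r_Dτ/(r_Uτ) = r_D/r_U = 2.75.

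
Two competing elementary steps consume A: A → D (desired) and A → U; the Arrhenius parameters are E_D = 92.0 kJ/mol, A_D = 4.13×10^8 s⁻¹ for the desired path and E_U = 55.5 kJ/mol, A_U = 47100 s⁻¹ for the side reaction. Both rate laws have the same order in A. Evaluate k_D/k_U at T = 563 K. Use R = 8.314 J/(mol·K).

With equal orders, S_{D/U} = k_D/k_U = (A_D/A_U)·exp[(E_U−E_D)/(RT)].
(E_U−E_D)/(RT) = (55.5−92.0)×10³/(8.314×563) = -36500/4681 = -7.798.
k_D/k_U = (4.13×10^8/47100)·exp(-7.798) = 8769 × 4.106×10^-4 = 3.60.
Since E_D > E_U, raising the temperature improves selectivity toward D.

3.60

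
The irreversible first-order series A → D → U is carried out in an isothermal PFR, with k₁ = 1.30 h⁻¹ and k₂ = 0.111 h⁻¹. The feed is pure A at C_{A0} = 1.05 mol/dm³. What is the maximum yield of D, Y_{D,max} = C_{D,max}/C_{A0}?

For a first-order series the maximum intermediate yield is C_{D,max}/C_{A0} = (k₁/k₂)^[k₂/(k₂−k₁)].
= (1.30/0.111)^(0.111/(0.111−1.30)) = (11.71)^(-0.09336) = 0.7948.

0.795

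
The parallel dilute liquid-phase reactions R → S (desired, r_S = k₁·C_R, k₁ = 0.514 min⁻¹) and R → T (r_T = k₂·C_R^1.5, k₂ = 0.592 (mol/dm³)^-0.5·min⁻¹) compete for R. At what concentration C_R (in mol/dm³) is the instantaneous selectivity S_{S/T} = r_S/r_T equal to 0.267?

S_{S/T} = (k₁/k₂)·C_R^-0.5 ⇒ C_R = (S·k₂/k₁)^(-2).
= (0.267×0.592/0.514)^(-2) = (0.3075)^(-2) = 10.6 mol/dm³.

10.6 mol/dm³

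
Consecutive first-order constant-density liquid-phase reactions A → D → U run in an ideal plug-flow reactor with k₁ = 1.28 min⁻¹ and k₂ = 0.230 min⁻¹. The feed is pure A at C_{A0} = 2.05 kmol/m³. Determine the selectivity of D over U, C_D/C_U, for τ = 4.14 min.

0.875

Solving the coupled first-order balances gives C_D(τ) = [k₁/(k₂−k₁)]·C_{A0}·(e^(−k₁τ) − e^(−k₂τ)).
e^(−k₁τ) = e^(−1.28×4.14) = e^(−5.299) = 0.004996; e^(−k₂τ) = e^(−0.9522) = 0.3859.
C_D = 1.28×2.05/(0.230−1.28) × (0.004996−0.3859) = (-2.499)×(-0.3809) = 0.9519 kmol/m³.
C_A = C_{A0}e^(−k₁τ) = 0.01024 kmol/m³, so C_U = C_{A0}−C_A−C_D = 1.088 kmol/m³; C_D/C_U = 0.875.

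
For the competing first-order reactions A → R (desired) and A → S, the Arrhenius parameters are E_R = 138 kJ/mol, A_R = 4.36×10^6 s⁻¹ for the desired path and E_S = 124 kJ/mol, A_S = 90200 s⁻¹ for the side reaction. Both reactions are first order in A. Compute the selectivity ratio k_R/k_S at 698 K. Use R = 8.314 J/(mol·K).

Since both paths have the same order in A, the concentration cancels and S_{R/S} = k_R/k_S = (A_R/A_S)·exp[(E_S−E_R)/(RT)].
(E_S−E_R)/(RT) = (124−138)×10³/(8.314×698) = -14000/5803 = -2.412.
k_R/k_S = (4.36×10^6/90200)·exp(-2.412) = 48.34 × 0.08959 = 4.33.

4.33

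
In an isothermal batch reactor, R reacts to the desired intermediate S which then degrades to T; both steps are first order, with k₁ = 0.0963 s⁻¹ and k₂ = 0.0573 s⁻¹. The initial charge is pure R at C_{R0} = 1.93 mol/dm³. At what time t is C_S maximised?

For first-order series the maximum of C_S occurs at t_opt = ln(k₂/k₁)/(k₂−k₁).
= ln(0.0573/0.0963)/(0.0573−0.0963) = ln(0.5950)/-0.03900 = -0.5192/-0.03900 = 13.3 s.

13.3 s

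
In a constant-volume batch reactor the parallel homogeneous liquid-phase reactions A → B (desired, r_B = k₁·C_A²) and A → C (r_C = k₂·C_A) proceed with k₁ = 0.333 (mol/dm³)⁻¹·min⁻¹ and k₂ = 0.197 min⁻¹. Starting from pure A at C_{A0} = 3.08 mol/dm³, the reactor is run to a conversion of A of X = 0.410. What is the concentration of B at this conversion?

1.01 mol/dm³

C_A = C_{A0}(1−X) = 1.817 mol/dm³.
Along a PFR/batch, dC_C/dC_A = −r_C/(r_B+r_C) = −k₂/(k₂+k₁·C_A).
Integrating from C_{A0} to C_A: C_C = (0.197/0.333)·ln[(0.197+0.333·3.08)/(0.197+0.333·1.82)] = 0.5916·ln(1.223/0.8021) = 0.2494 mol/dm³.
Then C_B = (C_{A0}−C_A) − C_C = 1.263 − 0.2494 = 1.013 mol/dm³.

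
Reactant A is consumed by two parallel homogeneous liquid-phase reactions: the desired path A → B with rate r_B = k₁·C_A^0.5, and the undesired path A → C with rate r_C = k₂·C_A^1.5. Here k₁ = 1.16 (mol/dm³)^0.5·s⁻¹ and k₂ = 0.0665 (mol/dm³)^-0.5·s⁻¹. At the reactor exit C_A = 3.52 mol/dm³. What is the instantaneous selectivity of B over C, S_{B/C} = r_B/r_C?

S_{B/C} = r_B/r_C = (k₁·C_A^0.5)/(k₂·C_A^1.5) = (k₁/k₂)·C_A⁻¹.
= (1.16×3.520^0.5) / (0.0665×3.520^1.5) = 2.176/0.4392 = 4.96.
The undesired path is higher order in A, so low C_A (CSTR or dilute feed) favours B.

4.96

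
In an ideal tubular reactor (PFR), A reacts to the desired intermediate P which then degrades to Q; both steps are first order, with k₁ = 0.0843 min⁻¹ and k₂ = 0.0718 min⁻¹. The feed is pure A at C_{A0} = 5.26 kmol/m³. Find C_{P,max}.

2.09 kmol/m³

For a first-order series the maximum intermediate yield is C_{P,max}/C_{A0} = (k₁/k₂)^[k₂/(k₂−k₁)].
= (0.0843/0.0718)^(0.0718/(0.0718−0.0843)) = (1.174)^(-5.744) = 0.3978.
C_{P,max} = 0.3978×5.26 = 2.09 kmol/m³.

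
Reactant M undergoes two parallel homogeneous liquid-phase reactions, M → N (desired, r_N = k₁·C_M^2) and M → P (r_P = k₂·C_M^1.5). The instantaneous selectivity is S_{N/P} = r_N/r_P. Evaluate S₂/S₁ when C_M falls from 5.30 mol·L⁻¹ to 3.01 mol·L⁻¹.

S_{N/P} = (k₁/k₂)·C_M^0.5, so S₂/S₁ = (C_{M,2}/C_{M,1})^0.5.
= (3.01/5.30)^0.5 = (0.5679)^0.5 = 0.754.
Selectivity toward N falls as C_M falls — high-concentration operation is favoured.

0.754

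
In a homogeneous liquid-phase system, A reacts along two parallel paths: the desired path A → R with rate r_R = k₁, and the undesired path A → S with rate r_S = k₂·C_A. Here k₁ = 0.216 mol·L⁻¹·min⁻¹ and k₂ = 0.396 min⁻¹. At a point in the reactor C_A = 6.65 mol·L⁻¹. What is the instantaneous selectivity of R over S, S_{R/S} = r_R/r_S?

S_{R/S} = r_R/r_S = (k₁)/(k₂·C_A) = (k₁/k₂)·C_A⁻¹.
= (0.216) / (0.396×6.650) = 0.2160/2.633 = 0.0820.
The undesired path is higher order in A, so low C_A (CSTR or dilute feed) favours R.

0.0820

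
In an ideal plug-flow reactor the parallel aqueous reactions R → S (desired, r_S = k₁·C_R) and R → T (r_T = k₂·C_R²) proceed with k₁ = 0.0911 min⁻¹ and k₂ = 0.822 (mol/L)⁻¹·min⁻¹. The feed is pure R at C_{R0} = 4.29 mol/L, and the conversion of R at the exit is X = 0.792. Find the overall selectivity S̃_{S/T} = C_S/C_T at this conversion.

0.0507

C_R = C_{R0}(1−X) = 0.8923 mol/L.
Along a PFR/batch, dC_S/dC_R = −r_S/(r_S+r_T) = −k₁/(k₁+k₂·C_R).
Integrating from C_{R0} to C_R: C_S = (0.0911/0.822)·ln[(0.0911+0.822·4.29)/(0.0911+0.822·0.892)] = 0.1108·ln(3.617/0.8246) = 0.1639 mol/L.
C_T = (C_{R0}−C_R)−C_S = 3.234 mol/L; S̃_{S/T} = 0.1639/3.234 = 0.0507.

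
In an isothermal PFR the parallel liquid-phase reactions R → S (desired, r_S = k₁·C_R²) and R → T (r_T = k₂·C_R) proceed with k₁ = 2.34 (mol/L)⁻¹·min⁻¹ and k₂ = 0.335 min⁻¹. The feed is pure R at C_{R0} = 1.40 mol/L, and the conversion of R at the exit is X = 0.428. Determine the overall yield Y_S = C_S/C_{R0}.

0.378

C_R = C_{R0}(1−X) = 0.8008 mol/L.
Along a PFR/batch, dC_T/dC_R = −r_T/(r_S+r_T) = −k₂/(k₂+k₁·C_R).
Integrating from C_{R0} to C_R: C_T = (0.335/2.34)·ln[(0.335+2.34·1.40)/(0.335+2.34·0.801)] = 0.1432·ln(3.611/2.209) = 0.07036 mol/L.
Then C_S = (C_{R0}−C_R) − C_T = 0.5992 − 0.07036 = 0.5288 mol/L.
Y_S = C_S/C_{R0} = 0.5288/1.40 = 0.378.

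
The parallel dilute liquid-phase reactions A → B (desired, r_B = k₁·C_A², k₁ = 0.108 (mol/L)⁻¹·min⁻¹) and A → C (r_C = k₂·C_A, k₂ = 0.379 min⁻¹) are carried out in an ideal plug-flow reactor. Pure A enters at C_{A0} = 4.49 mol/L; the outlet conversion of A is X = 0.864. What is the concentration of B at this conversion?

C_A = C_{A0}(1−X) = 0.6106 mol/L.
Along a PFR/batch, dC_C/dC_A = −r_C/(r_B+r_C) = −k₂/(k₂+k₁·C_A).
Integrating from C_{A0} to C_A: C_C = (0.379/0.108)·ln[(0.379+0.108·4.49)/(0.379+0.108·0.611)] = 3.509·ln(0.8639/0.4449) = 2.328 mol/L.
Then C_B = (C_{A0}−C_A) − C_C = 3.879 − 2.328 = 1.551 mol/L.

1.55 mol/L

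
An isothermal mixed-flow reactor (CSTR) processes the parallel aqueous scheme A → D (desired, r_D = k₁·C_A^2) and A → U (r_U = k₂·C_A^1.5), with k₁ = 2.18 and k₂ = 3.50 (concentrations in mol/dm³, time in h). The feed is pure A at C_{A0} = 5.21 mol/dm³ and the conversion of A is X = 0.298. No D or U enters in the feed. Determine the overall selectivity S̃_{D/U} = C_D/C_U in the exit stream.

Exit C_A = C_{A0}(1−X) = 5.21×0.702 = 3.657 mol/dm³.
Rates in a CSTR are evaluated at the outlet concentration: r_D = 2.18×3.657^2 = 29.16, r_U = 3.50×3.657^1.5 = 24.48.
Overall selectivity = C_D/C_U = r_Dτ/(r_Uτ) = r_D/r_U = 1.19.

1.19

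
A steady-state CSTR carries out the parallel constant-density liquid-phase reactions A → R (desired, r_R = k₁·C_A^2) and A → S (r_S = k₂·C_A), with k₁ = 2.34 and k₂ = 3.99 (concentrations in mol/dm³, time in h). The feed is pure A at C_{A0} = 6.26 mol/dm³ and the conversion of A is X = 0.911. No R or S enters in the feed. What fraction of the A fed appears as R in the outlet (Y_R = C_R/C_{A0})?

0.224

Exit C_A = C_{A0}(1−X) = 6.26×0.0890 = 0.5571 mol/dm³.
In a CSTR the entire volume is at exit conditions, so r_R = 2.34×0.5571^2 = 0.7263 and r_S = 3.99×0.5571 = 2.223.
Fraction of consumed A going to R: r_R/(r_R+r_S) = 0.2463.
C_R = 0.2463·C_{A0}·X = 0.2463×6.26×0.911 = 1.40 mol/dm³; Y_R = C_R/C_{A0} = 0.224.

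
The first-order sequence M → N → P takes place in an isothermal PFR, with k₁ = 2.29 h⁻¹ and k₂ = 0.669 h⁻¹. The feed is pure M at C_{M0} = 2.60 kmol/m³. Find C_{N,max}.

Evaluating C_N at τ_opt = ln(k₂/k₁)/(k₂−k₁) gives C_{N,max}/C_{M0} = (k₁/k₂)^[k₂/(k₂−k₁)].
= (2.29/0.669)^(0.669/(0.669−2.29)) = (3.423)^(-0.4127) = 0.6018.
C_{N,max} = 0.6018×2.60 = 1.56 kmol/m³.

1.56 kmol/m³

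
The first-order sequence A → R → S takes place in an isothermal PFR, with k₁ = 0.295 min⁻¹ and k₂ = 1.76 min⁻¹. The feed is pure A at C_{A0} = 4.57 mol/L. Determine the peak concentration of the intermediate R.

At the optimum, C_{R,max}/C_{A0} = (k₁/k₂)^[k₂/(k₂−k₁)].
= (0.295/1.76)^(1.76/(1.76−0.295)) = (0.1676)^(1.201) = 0.1170.
C_{R,max} = 0.1170×4.57 = 0.535 mol/L.

0.535 mol/L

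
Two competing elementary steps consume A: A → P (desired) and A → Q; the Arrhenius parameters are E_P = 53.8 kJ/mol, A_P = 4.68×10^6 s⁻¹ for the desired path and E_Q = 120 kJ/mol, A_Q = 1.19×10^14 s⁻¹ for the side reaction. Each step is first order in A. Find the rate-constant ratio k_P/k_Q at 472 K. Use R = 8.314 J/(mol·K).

Since both paths have the same order in A, the concentration cancels and S_{P/Q} = k_P/k_Q = (A_P/A_Q)·exp[(E_Q−E_P)/(RT)].
(E_Q−E_P)/(RT) = (120−53.8)×10³/(8.314×472) = 66200/3924 = 16.87.
k_P/k_Q = (4.68×10^6/1.19×10^14)·exp(16.87) = 3.933×10^-8 × 2.120×10^7 = 0.834.
Since E_P < E_Q, lowering the temperature improves selectivity toward P.

0.834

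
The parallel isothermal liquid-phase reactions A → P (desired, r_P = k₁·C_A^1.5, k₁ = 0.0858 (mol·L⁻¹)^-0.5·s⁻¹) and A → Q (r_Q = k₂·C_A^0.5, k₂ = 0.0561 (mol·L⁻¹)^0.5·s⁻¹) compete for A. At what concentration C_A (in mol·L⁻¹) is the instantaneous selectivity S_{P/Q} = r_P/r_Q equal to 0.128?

0.0837 mol·L⁻¹

S_{P/Q} = (k₁/k₂)·C_A ⇒ C_A = S·k₂/k₁.
= 0.128×0.0561/0.0858 = 0.0837 mol·L⁻¹.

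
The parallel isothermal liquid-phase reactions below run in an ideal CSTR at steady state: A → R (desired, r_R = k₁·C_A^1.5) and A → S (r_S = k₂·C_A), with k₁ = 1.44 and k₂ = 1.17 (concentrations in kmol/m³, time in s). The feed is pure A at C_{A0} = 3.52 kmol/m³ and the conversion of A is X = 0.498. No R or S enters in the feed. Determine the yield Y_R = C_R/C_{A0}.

Exit C_A = C_{A0}(1−X) = 3.52×0.502 = 1.767 kmol/m³.
A CSTR operates uniformly at the exit composition, giving r_R = 3.382 and r_S = 2.067 (each k·C_A^n at C_A = 1.767).
Fraction of consumed A going to R: r_R/(r_R+r_S) = 0.6206.
C_R = 0.6206·C_{A0}·X = 0.6206×3.52×0.498 = 1.09 kmol/m³; Y_R = C_R/C_{A0} = 0.309.

0.309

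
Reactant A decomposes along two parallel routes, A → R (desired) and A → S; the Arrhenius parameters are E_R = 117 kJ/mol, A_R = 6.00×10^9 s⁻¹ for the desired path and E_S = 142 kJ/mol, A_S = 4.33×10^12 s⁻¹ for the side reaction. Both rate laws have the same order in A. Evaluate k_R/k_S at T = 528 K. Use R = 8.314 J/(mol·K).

Since both paths have the same order in A, the concentration cancels and S_{R/S} = k_R/k_S = (A_R/A_S)·exp[(E_S−E_R)/(RT)].
(E_S−E_R)/(RT) = (142−117)×10³/(8.314×528) = 25000/4390 = 5.695.
k_R/k_S = (6.00×10^9/4.33×10^12)·exp(5.695) = 0.001386 × 297.4 = 0.412.

0.412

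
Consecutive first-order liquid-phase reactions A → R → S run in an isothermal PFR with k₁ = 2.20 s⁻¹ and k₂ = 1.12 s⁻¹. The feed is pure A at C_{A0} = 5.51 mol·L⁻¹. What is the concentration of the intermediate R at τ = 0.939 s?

The intermediate concentration in a first-order A→B→C sequence is C_R = k₁C_{A0}(e^(−k₁τ) − e^(−k₂τ))/(k₂−k₁).
e^(−k₁τ) = e^(−2.20×0.939) = e^(−2.066) = 0.1267; e^(−k₂τ) = e^(−1.052) = 0.3494.
C_R = 2.20×5.51/(1.12−2.20) × (0.1267−0.3494) = (-11.22)×(-0.2226) = 2.499 mol·L⁻¹.

2.50 mol·L⁻¹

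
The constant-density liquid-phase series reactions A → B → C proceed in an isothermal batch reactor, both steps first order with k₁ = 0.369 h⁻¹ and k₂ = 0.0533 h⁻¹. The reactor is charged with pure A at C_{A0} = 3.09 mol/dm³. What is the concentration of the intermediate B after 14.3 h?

For first-order series with pure A initially, C_B(t) = k₁C_{A0}/(k₂−k₁)·(e^(−k₁t) − e^(−k₂t)).
e^(−k₁t) = e^(−0.369×14.3) = e^(−5.277) = 0.005109; e^(−k₂t) = e^(−0.7622) = 0.4666.
C_B = 0.369×3.09/(0.0533−0.369) × (0.005109−0.4666) = (-3.612)×(-0.4615) = 1.667 mol/dm³.

1.67 mol/dm³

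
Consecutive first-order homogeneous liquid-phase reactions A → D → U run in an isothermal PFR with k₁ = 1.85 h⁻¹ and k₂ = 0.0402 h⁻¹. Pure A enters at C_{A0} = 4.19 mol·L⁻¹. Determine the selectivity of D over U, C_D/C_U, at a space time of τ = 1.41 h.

For first-order series with pure A initially, C_D(τ) = k₁C_{A0}/(k₂−k₁)·(e^(−k₁τ) − e^(−k₂τ)).
e^(−k₁τ) = e^(−1.85×1.41) = e^(−2.608) = 0.07364; e^(−k₂τ) = e^(−0.05668) = 0.9449.
C_D = 1.85×4.19/(0.0402−1.85) × (0.07364−0.9449) = (-4.283)×(-0.8712) = 3.732 mol·L⁻¹.
C_A = C_{A0}e^(−k₁τ) = 0.3086 mol·L⁻¹, so C_U = C_{A0}−C_A−C_D = 0.1498 mol·L⁻¹; C_D/C_U = 24.9.

24.9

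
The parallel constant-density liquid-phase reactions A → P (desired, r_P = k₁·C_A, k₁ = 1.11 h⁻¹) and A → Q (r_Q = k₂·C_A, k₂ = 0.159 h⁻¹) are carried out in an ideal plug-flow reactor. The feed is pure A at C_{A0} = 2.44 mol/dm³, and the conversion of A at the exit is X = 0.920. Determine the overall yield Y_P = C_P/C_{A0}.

C_A = C_{A0}(1−X) = 0.1952 mol/dm³.
Both paths are first order in A, so the instantaneous fraction to P is constant: dC_P/d(−C_A) = k₁/(k₁+k₂) = 0.8747.
C_P = 0.8747·(C_{A0}−C_A) = 0.8747×2.245 = 1.96 mol/dm³.
Y_P = C_P/C_{A0} = 1.964/2.44 = 0.805.

0.805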